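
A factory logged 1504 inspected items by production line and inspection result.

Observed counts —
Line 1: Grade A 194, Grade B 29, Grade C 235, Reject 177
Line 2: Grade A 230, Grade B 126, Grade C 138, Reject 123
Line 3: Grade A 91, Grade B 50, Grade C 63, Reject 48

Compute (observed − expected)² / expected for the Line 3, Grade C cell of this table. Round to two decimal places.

1.38

Row total (Line 3) = 252; column total (Grade C) = 436; N = 1504.
Expected count E = 252 × 436 / 1504 = 73.053.
Contribution = (O − E)²/E = (63 − 73.053)² / 73.053 = 1.38.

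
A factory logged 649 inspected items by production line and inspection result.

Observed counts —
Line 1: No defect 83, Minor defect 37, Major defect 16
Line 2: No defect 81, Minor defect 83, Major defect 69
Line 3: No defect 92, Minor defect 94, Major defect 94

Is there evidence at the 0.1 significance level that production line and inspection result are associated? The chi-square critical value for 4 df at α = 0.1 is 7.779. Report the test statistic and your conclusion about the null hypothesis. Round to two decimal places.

38.66; reject H₀

Row totals: 136, 233, 280. Column totals: 256, 214, 179. Grand total N = 649.
Expected counts (row total × column total / N):
  Line 1, No defect: 136×256/649 = 53.646
  Line 1, Minor defect: 136×214/649 = 44.844
  Line 1, Major defect: 136×179/649 = 37.510
  Line 2, No defect: 233×256/649 = 91.908
  Line 2, Minor defect: 233×214/649 = 76.829
  Line 2, Major defect: 233×179/649 = 64.263
  Line 3, No defect: 280×256/649 = 110.447
  Line 3, Minor defect: 280×214/649 = 92.327
  Line 3, Major defect: 280×179/649 = 77.227
Contributions (O − E)²/E:
  (83 − 53.646)²/53.646 = 16.0619
  (37 − 44.844)²/44.844 = 1.3721
  (16 − 37.510)²/37.510 = 12.3348
  (81 − 91.908)²/91.908 = 1.2946
  (83 − 76.829)²/76.829 = 0.4957
  (69 − 64.263)²/64.263 = 0.3492
  (92 − 110.447)²/110.447 = 3.0810
  (94 − 92.327)²/92.327 = 0.0303
  (94 − 77.227)²/77.227 = 3.6429
χ² = 16.0619 + 1.3721 + 12.3348 + 1.2946 + 0.4957 + 0.3492 + 3.0810 + 0.0303 + 3.6429 = 38.66
df = (3−1)(3−1) = 4. Since 38.66 > 7.779, reject the null hypothesis of independence at α = 0.1.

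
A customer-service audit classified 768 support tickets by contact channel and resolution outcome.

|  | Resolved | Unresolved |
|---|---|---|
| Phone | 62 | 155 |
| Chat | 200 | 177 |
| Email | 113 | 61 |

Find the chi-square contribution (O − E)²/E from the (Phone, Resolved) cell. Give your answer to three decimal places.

Row total (Phone) = 217; column total (Resolved) = 375; N = 768.
Expected count E = 217 × 375 / 768 = 105.9570.
Contribution = (O − E)²/E = (62 − 105.9570)² / 105.9570 = 18.236.

18.236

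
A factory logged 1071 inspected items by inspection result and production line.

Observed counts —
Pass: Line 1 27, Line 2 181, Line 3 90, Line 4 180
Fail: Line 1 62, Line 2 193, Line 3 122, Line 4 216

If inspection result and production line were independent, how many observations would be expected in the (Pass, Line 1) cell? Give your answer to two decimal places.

39.72

Row total (Pass) = 478; column total (Line 1) = 89; grand total N = 1071.
Expected count = (row total × column total) / N = 478 × 89 / 1071 = 39.72.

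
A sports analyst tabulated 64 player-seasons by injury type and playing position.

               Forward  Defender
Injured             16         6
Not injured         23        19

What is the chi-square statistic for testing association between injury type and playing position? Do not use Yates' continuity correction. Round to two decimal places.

Row totals: 22, 42. Column totals: 39, 25. Grand total N = 64.
Expected counts (row total × column total / N):
  Injured, Forward: 22×39/64 = 13.406
  Injured, Defender: 22×25/64 = 8.594
  Not injured, Forward: 42×39/64 = 25.594
  Not injured, Defender: 42×25/64 = 16.406
Contributions (O − E)²/E:
  (16 − 13.406)²/13.406 = 0.5019
  (6 − 8.594)²/8.594 = 0.7830
  (23 − 25.594)²/25.594 = 0.2629
  (19 − 16.406)²/16.406 = 0.4101
χ² = 0.5019 + 0.7830 + 0.2629 + 0.4101 = 1.96

1.96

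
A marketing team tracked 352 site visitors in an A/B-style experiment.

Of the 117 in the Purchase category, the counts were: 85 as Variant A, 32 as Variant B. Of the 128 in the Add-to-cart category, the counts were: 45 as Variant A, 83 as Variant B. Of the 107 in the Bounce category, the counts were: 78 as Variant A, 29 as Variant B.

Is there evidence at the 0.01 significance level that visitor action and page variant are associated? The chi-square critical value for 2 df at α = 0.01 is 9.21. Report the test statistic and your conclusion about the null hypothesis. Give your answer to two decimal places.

Row totals: 117, 128, 107. Column totals: 208, 144. Grand total N = 352.
Expected counts (row total × column total / N):
  Purchase, Variant A: 117×208/352 = 69.136
  Purchase, Variant B: 117×144/352 = 47.864
  Add-to-cart, Variant A: 128×208/352 = 75.636
  Add-to-cart, Variant B: 128×144/352 = 52.364
  Bounce, Variant A: 107×208/352 = 63.227
  Bounce, Variant B: 107×144/352 = 43.773
Contributions (O − E)²/E:
  (85 − 69.136)²/69.136 = 3.6402
  (32 − 47.864)²/47.864 = 5.2579
  (45 − 75.636)²/75.636 = 12.4090
  (83 − 52.364)²/52.364 = 17.9239
  (78 − 63.227)²/63.227 = 3.4517
  (29 − 43.773)²/43.773 = 4.9858
χ² = 3.6402 + 5.2579 + 12.4090 + 17.9239 + 3.4517 + 4.9858 = 47.67
df = (3−1)(2−1) = 2. Since 47.67 > 9.21, reject the null hypothesis of independence at α = 0.01.

47.67; reject H₀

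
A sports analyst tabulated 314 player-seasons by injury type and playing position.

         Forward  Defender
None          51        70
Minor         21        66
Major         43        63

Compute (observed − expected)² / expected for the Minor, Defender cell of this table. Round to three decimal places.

2.140

Row total (Minor) = 87; column total (Defender) = 199; N = 314.
Expected count E = 87 × 199 / 314 = 55.1369.
Contribution = (O − E)²/E = (66 − 55.1369)² / 55.1369 = 2.140.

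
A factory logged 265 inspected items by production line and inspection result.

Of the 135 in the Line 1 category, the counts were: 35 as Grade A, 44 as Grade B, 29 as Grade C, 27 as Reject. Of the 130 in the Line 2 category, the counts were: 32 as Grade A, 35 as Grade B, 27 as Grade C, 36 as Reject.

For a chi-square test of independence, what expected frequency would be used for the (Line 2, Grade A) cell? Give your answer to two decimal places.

32.87

Row total (Line 2) = 130; column total (Grade A) = 67; grand total N = 265.
Expected count = (row total × column total) / N = 130 × 67 / 265 = 32.87.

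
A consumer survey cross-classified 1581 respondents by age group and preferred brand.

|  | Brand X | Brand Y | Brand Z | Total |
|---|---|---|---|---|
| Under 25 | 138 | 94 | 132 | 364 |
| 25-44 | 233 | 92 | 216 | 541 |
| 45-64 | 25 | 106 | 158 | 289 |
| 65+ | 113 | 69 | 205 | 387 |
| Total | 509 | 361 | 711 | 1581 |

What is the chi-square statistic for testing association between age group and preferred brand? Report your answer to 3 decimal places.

Grand total N = 1581.
Expected counts (row total × column total / N):
  Under 25, Brand X: 364×509/1581 = 117.1891
  Under 25, Brand Y: 364×361/1581 = 83.1145
  Under 25, Brand Z: 364×711/1581 = 163.6964
  25-44, Brand X: 541×509/1581 = 174.1739
  25-44, Brand Y: 541×361/1581 = 123.5300
  25-44, Brand Z: 541×711/1581 = 243.2960
  45-64, Brand X: 289×509/1581 = 93.0430
  45-64, Brand Y: 289×361/1581 = 65.9892
  45-64, Brand Z: 289×711/1581 = 129.9677
  65+, Brand X: 387×509/1581 = 124.5939
  65+, Brand Y: 387×361/1581 = 88.3662
  65+, Brand Z: 387×711/1581 = 174.0398
Contributions (O − E)²/E:
  (138 − 117.1891)²/117.1891 = 3.6957
  (94 − 83.1145)²/83.1145 = 1.4257
  (132 − 163.6964)²/163.6964 = 6.1373
  (233 − 174.1739)²/174.1739 = 19.8681
  (92 − 123.5300)²/123.5300 = 8.0478
  (216 − 243.2960)²/243.2960 = 3.0624
  (25 − 93.0430)²/93.0430 = 49.7603
  (106 − 65.9892)²/65.9892 = 24.2595
  (158 − 129.9677)²/129.9677 = 6.0462
  (113 − 124.5939)²/124.5939 = 1.0789
  (69 − 88.3662)²/88.3662 = 4.2443
  (205 − 174.0398)²/174.0398 = 5.5076
χ² = 3.6957 + 1.4257 + 6.1373 + 19.8681 + 8.0478 + 3.0624 + 49.7603 + 24.2595 + 6.0462 + 1.0789 + 4.2443 + 5.5076 = 133.134

133.134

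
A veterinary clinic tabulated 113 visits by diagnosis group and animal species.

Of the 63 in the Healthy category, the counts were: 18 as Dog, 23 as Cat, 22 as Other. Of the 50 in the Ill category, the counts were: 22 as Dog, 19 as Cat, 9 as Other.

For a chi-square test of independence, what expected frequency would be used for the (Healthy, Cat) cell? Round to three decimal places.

23.416

Row total (Healthy) = 63; column total (Cat) = 42; grand total N = 113.
Expected count = (row total × column total) / N = 63 × 42 / 113 = 23.416.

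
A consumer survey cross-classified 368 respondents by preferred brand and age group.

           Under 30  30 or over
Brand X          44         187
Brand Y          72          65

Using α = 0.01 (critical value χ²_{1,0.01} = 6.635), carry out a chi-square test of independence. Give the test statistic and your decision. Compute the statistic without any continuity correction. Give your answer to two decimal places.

Row totals: 231, 137. Column totals: 116, 252. Grand total N = 368.
Expected counts (row total × column total / N):
  Brand X, Under 30: 231×116/368 = 72.815
  Brand X, 30 or over: 231×252/368 = 158.185
  Brand Y, Under 30: 137×116/368 = 43.185
  Brand Y, 30 or over: 137×252/368 = 93.815
Contributions (O − E)²/E:
  (44 − 72.815)²/72.815 = 11.4029
  (187 − 158.185)²/158.185 = 5.2489
  (72 − 43.185)²/43.185 = 19.2267
  (65 − 93.815)²/93.815 = 8.8504
χ² = 11.4029 + 5.2489 + 19.2267 + 8.8504 = 44.73
df = (2−1)(2−1) = 1. Since 44.73 > 6.635, reject the null hypothesis of independence at α = 0.01.

44.73; reject H₀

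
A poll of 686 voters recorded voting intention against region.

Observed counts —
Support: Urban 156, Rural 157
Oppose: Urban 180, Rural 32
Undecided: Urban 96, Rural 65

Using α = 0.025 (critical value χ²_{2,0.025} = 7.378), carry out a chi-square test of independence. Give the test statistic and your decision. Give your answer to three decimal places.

Row totals: 313, 212, 161. Column totals: 432, 254. Grand total N = 686.
Expected counts (row total × column total / N):
  Support, Urban: 313×432/686 = 197.1079
  Support, Rural: 313×254/686 = 115.8921
  Oppose, Urban: 212×432/686 = 133.5044
  Oppose, Rural: 212×254/686 = 78.4956
  Undecided, Urban: 161×432/686 = 101.3878
  Undecided, Rural: 161×254/686 = 59.6122
Contributions (O − E)²/E:
  (156 − 197.1079)²/197.1079 = 8.5733
  (157 − 115.8921)²/115.8921 = 14.5813
  (180 − 133.5044)²/133.5044 = 16.1930
  (32 − 78.4956)²/78.4956 = 27.5409
  (96 − 101.3878)²/101.3878 = 0.2863
  (65 − 59.6122)²/59.6122 = 0.4870
χ² = 8.5733 + 14.5813 + 16.1930 + 27.5409 + 0.2863 + 0.4870 = 67.662
df = (3−1)(2−1) = 2. Since 67.662 > 7.378, reject the null hypothesis of independence at α = 0.025.

67.662; reject H₀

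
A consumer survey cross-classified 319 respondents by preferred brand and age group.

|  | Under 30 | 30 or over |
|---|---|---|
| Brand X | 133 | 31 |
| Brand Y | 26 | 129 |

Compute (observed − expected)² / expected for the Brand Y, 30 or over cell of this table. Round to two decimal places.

Row total (Brand Y) = 155; column total (30 or over) = 160; N = 319.
Expected count E = 155 × 160 / 319 = 77.743.
Contribution = (O − E)²/E = (129 − 77.743)² / 77.743 = 33.79.

33.79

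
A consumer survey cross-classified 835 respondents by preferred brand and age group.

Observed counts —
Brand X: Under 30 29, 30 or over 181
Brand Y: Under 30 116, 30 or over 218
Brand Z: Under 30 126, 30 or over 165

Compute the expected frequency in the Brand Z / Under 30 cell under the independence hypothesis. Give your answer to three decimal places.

Row total (Brand Z) = 291; column total (Under 30) = 271; grand total N = 835.
Expected count = (row total × column total) / N = 291 × 271 / 835 = 94.444.

94.444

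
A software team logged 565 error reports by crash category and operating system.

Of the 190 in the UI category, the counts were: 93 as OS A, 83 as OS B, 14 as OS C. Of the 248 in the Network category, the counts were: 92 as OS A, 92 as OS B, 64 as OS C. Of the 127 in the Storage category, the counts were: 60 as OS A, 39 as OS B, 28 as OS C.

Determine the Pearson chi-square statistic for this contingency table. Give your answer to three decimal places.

27.945

Row totals: 190, 248, 127. Column totals: 245, 214, 106. Grand total N = 565.
Expected counts (row total × column total / N):
  UI, OS A: 190×245/565 = 82.38938
  UI, OS B: 190×214/565 = 71.96460
  UI, OS C: 190×106/565 = 35.64602
  Network, OS A: 248×245/565 = 107.53982
  Network, OS B: 248×214/565 = 93.93274
  Network, OS C: 248×106/565 = 46.52743
  Storage, OS A: 127×245/565 = 55.07080
  Storage, OS B: 127×214/565 = 48.10265
  Storage, OS C: 127×106/565 = 23.82655
Contributions (O − E)²/E:
  (93 − 82.38938)²/82.38938 = 1.3665
  (83 − 71.96460)²/71.96460 = 1.6922
  (14 − 35.64602)²/35.64602 = 13.1445
  (92 − 107.53982)²/107.53982 = 2.2455
  (92 − 93.93274)²/93.93274 = 0.0398
  (64 − 46.52743)²/46.52743 = 6.5615
  (60 − 55.07080)²/55.07080 = 0.4412
  (39 − 48.10265)²/48.10265 = 1.7225
  (28 − 23.82655)²/23.82655 = 0.7310
χ² = 1.3665 + 1.6922 + 13.1445 + 2.2455 + 0.0398 + 6.5615 + 0.4412 + 1.7225 + 0.7310 = 27.945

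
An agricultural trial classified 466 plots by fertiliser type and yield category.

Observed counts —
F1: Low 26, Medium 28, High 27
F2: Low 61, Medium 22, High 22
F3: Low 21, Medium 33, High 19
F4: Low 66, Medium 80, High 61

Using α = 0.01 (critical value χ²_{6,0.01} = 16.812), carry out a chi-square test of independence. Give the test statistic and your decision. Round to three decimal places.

27.649; reject H₀

Row totals: 81, 105, 73, 207. Column totals: 174, 163, 129. Grand total N = 466.
Expected counts (row total × column total / N):
  F1, Low: 81×174/466 = 30.2446
  F1, Medium: 81×163/466 = 28.3326
  F1, High: 81×129/466 = 22.4227
  F2, Low: 105×174/466 = 39.2060
  F2, Medium: 105×163/466 = 36.7275
  F2, High: 105×129/466 = 29.0665
  F3, Low: 73×174/466 = 27.2575
  F3, Medium: 73×163/466 = 25.5343
  F3, High: 73×129/466 = 20.2082
  F4, Low: 207×174/466 = 77.2918
  F4, Medium: 207×163/466 = 72.4056
  F4, High: 207×129/466 = 57.3026
Contributions (O − E)²/E:
  (26 − 30.2446)²/30.2446 = 0.5957
  (28 − 28.3326)²/28.3326 = 0.0039
  (27 − 22.4227)²/22.4227 = 0.9344
  (61 − 39.2060)²/39.2060 = 12.1149
  (22 − 36.7275)²/36.7275 = 5.9056
  (22 − 29.0665)²/29.0665 = 1.7180
  (21 − 27.2575)²/27.2575 = 1.4365
  (33 − 25.5343)²/25.5343 = 2.1828
  (19 − 20.2082)²/20.2082 = 0.0722
  (66 − 77.2918)²/77.2918 = 1.6497
  (80 − 72.4056)²/72.4056 = 0.7966
  (61 − 57.3026)²/57.3026 = 0.2386
χ² = 0.5957 + 0.0039 + 0.9344 + 12.1149 + 5.9056 + 1.7180 + 1.4365 + 2.1828 + 0.0722 + 1.6497 + 0.7966 + 0.2386 = 27.649
df = (4−1)(3−1) = 6. Since 27.649 > 16.812, reject the null hypothesis of independence at α = 0.01.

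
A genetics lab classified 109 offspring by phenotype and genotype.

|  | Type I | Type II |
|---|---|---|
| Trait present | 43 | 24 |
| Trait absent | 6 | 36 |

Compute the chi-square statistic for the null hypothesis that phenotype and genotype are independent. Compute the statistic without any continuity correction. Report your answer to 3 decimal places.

Row totals: 67, 42. Column totals: 49, 60. Grand total N = 109.
Expected counts (row total × column total / N):
  Trait present, Type I: 67×49/109 = 30.1193
  Trait present, Type II: 67×60/109 = 36.8807
  Trait absent, Type I: 42×49/109 = 18.8807
  Trait absent, Type II: 42×60/109 = 23.1193
Contributions (O − E)²/E:
  (43 − 30.1193)²/30.1193 = 5.5085
  (24 − 36.8807)²/36.8807 = 4.4986
  (6 − 18.8807)²/18.8807 = 8.7874
  (36 − 23.1193)²/23.1193 = 7.1764
χ² = 5.5085 + 4.4986 + 8.7874 + 7.1764 = 25.971

25.971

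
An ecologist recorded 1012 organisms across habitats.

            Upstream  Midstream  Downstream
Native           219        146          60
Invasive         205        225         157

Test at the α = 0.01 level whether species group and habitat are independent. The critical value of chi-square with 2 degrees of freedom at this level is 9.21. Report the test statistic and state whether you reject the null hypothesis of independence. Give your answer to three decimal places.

35.624; reject H₀

Row totals: 425, 587. Column totals: 424, 371, 217. Grand total N = 1012.
Expected counts (row total × column total / N):
  Native, Upstream: 425×424/1012 = 178.0632
  Native, Midstream: 425×371/1012 = 155.8053
  Native, Downstream: 425×217/1012 = 91.1314
  Invasive, Upstream: 587×424/1012 = 245.9368
  Invasive, Midstream: 587×371/1012 = 215.1947
  Invasive, Downstream: 587×217/1012 = 125.8686
Contributions (O − E)²/E:
  (219 − 178.0632)²/178.0632 = 9.4114
  (146 − 155.8053)²/155.8053 = 0.6171
  (60 − 91.1314)²/91.1314 = 10.6348
  (205 − 245.9368)²/245.9368 = 6.8140
  (225 − 215.1947)²/215.1947 = 0.4468
  (157 − 125.8686)²/125.8686 = 7.6998
χ² = 9.4114 + 0.6171 + 10.6348 + 6.8140 + 0.4468 + 7.6998 = 35.624
df = (2−1)(3−1) = 2. Since 35.624 > 9.21, reject the null hypothesis of independence at α = 0.01.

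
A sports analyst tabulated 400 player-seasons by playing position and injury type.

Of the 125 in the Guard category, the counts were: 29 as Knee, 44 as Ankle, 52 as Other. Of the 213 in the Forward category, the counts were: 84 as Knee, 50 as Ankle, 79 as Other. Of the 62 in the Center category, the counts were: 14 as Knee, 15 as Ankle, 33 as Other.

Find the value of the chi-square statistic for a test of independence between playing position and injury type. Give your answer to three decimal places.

15.776

Row totals: 125, 213, 62. Column totals: 127, 109, 164. Grand total N = 400.
Expected counts (row total × column total / N):
  Guard, Knee: 125×127/400 = 39.6875
  Guard, Ankle: 125×109/400 = 34.0625
  Guard, Other: 125×164/400 = 51.2500
  Forward, Knee: 213×127/400 = 67.6275
  Forward, Ankle: 213×109/400 = 58.0425
  Forward, Other: 213×164/400 = 87.3300
  Center, Knee: 62×127/400 = 19.6850
  Center, Ankle: 62×109/400 = 16.8950
  Center, Other: 62×164/400 = 25.4200
Contributions (O − E)²/E:
  (29 − 39.6875)²/39.6875 = 2.8781
  (44 − 34.0625)²/34.0625 = 2.8992
  (52 − 51.2500)²/51.2500 = 0.0110
  (84 − 67.6275)²/67.6275 = 3.9638
  (50 − 58.0425)²/58.0425 = 1.1144
  (79 − 87.3300)²/87.3300 = 0.7946
  (14 − 19.6850)²/19.6850 = 1.6418
  (15 − 16.8950)²/16.8950 = 0.2125
  (33 − 25.4200)²/25.4200 = 2.2603
χ² = 2.8781 + 2.8992 + 0.0110 + 3.9638 + 1.1144 + 0.7946 + 1.6418 + 0.2125 + 2.2603 = 15.776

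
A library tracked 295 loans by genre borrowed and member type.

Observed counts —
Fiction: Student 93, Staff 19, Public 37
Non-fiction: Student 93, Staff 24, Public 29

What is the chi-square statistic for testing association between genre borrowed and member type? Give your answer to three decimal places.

1.521

Row totals: 149, 146. Column totals: 186, 43, 66. Grand total N = 295.
Expected counts (row total × column total / N):
  Fiction, Student: 149×186/295 = 93.9458
  Fiction, Staff: 149×43/295 = 21.7186
  Fiction, Public: 149×66/295 = 33.3356
  Non-fiction, Student: 146×186/295 = 92.0542
  Non-fiction, Staff: 146×43/295 = 21.2814
  Non-fiction, Public: 146×66/295 = 32.6644
Contributions (O − E)²/E:
  (93 − 93.9458)²/93.9458 = 0.0095
  (19 − 21.7186)²/21.7186 = 0.3403
  (37 − 33.3356)²/33.3356 = 0.4028
  (93 − 92.0542)²/92.0542 = 0.0097
  (24 − 21.2814)²/21.2814 = 0.3473
  (29 − 32.6644)²/32.6644 = 0.4111
χ² = 0.0095 + 0.3403 + 0.4028 + 0.0097 + 0.3473 + 0.4111 = 1.521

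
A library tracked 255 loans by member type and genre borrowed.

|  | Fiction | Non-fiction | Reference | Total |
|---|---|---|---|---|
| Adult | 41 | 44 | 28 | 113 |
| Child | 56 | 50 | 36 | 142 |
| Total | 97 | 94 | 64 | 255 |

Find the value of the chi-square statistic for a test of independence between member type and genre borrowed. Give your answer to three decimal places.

0.410

Grand total N = 255.
Expected counts (row total × column total / N):
  Adult, Fiction: 113×97/255 = 42.9843
  Adult, Non-fiction: 113×94/255 = 41.6549
  Adult, Reference: 113×64/255 = 28.3608
  Child, Fiction: 142×97/255 = 54.0157
  Child, Non-fiction: 142×94/255 = 52.3451
  Child, Reference: 142×64/255 = 35.6392
Contributions (O − E)²/E:
  (41 − 42.9843)²/42.9843 = 0.0916
  (44 − 41.6549)²/41.6549 = 0.1320
  (28 − 28.3608)²/28.3608 = 0.0046
  (56 − 54.0157)²/54.0157 = 0.0729
  (50 − 52.3451)²/52.3451 = 0.1051
  (36 − 35.6392)²/35.6392 = 0.0037
χ² = 0.0916 + 0.1320 + 0.0046 + 0.0729 + 0.1051 + 0.0037 = 0.410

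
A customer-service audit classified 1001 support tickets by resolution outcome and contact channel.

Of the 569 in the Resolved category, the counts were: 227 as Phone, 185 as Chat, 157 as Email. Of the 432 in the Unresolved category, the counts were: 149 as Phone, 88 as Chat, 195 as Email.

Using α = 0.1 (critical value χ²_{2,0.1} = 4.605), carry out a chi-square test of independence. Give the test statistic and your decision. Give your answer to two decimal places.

Row totals: 569, 432. Column totals: 376, 273, 352. Grand total N = 1001.
Expected counts (row total × column total / N):
  Resolved, Phone: 569×376/1001 = 213.730
  Resolved, Chat: 569×273/1001 = 155.182
  Resolved, Email: 569×352/1001 = 200.088
  Unresolved, Phone: 432×376/1001 = 162.270
  Unresolved, Chat: 432×273/1001 = 117.818
  Unresolved, Email: 432×352/1001 = 151.912
Contributions (O − E)²/E:
  (227 − 213.730)²/213.730 = 0.8239
  (185 − 155.182)²/155.182 = 5.7295
  (157 − 200.088)²/200.088 = 9.2788
  (149 − 162.270)²/162.270 = 1.0852
  (88 − 117.818)²/117.818 = 7.5465
  (195 − 151.912)²/151.912 = 12.2214
χ² = 0.8239 + 5.7295 + 9.2788 + 1.0852 + 7.5465 + 12.2214 = 36.69
df = (2−1)(3−1) = 2. Since 36.69 > 4.605, reject the null hypothesis of independence at α = 0.1.

36.69; reject H₀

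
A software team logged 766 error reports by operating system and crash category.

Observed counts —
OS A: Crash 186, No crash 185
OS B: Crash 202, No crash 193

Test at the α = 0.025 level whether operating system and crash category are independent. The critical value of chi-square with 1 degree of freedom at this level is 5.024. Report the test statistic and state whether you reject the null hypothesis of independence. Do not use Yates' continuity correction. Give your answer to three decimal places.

Row totals: 371, 395. Column totals: 388, 378. Grand total N = 766.
Expected counts (row total × column total / N):
  OS A, Crash: 371×388/766 = 187.9217
  OS A, No crash: 371×378/766 = 183.0783
  OS B, Crash: 395×388/766 = 200.0783
  OS B, No crash: 395×378/766 = 194.9217
Contributions (O − E)²/E:
  (186 − 187.9217)²/187.9217 = 0.0197
  (185 − 183.0783)²/183.0783 = 0.0202
  (202 − 200.0783)²/200.0783 = 0.0185
  (193 − 194.9217)²/194.9217 = 0.0189
χ² = 0.0197 + 0.0202 + 0.0185 + 0.0189 = 0.077
df = (2−1)(2−1) = 1. Since 0.077 < 5.024, fail to reject the null hypothesis of independence at α = 0.025.

0.077; fail to reject H₀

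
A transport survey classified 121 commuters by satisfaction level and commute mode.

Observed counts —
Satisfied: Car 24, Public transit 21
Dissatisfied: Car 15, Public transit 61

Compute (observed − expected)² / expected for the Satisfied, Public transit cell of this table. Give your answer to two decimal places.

Row total (Satisfied) = 45; column total (Public transit) = 82; N = 121.
Expected count E = 45 × 82 / 121 = 30.496.
Contribution = (O − E)²/E = (21 − 30.496)² / 30.496 = 2.96.

2.96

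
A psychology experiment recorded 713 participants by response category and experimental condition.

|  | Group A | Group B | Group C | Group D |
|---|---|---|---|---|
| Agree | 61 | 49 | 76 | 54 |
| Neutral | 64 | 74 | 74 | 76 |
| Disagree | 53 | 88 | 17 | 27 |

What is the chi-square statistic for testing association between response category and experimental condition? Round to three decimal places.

61.153

Row totals: 240, 288, 185. Column totals: 178, 211, 167, 157. Grand total N = 713.
Expected counts (row total × column total / N):
  Agree, Group A: 240×178/713 = 59.9158
  Agree, Group B: 240×211/713 = 71.0238
  Agree, Group C: 240×167/713 = 56.2132
  Agree, Group D: 240×157/713 = 52.8471
  Neutral, Group A: 288×178/713 = 71.8990
  Neutral, Group B: 288×211/713 = 85.2286
  Neutral, Group C: 288×167/713 = 67.4558
  Neutral, Group D: 288×157/713 = 63.4165
  Disagree, Group A: 185×178/713 = 46.1851
  Disagree, Group B: 185×211/713 = 54.7475
  Disagree, Group C: 185×167/713 = 43.3310
  Disagree, Group D: 185×157/713 = 40.7363
Contributions (O − E)²/E:
  (61 − 59.9158)²/59.9158 = 0.0196
  (49 − 71.0238)²/71.0238 = 6.8294
  (76 − 56.2132)²/56.2132 = 6.9649
  (54 − 52.8471)²/52.8471 = 0.0252
  (64 − 71.8990)²/71.8990 = 0.8678
  (74 − 85.2286)²/85.2286 = 1.4793
  (74 − 67.4558)²/67.4558 = 0.6349
  (76 − 63.4165)²/63.4165 = 2.4969
  (53 − 46.1851)²/46.1851 = 1.0056
  (88 − 54.7475)²/54.7475 = 20.1969
  (17 − 43.3310)²/43.3310 = 16.0006
  (27 − 40.7363)²/40.7363 = 4.6319
χ² = 0.0196 + 6.8294 + 6.9649 + 0.0252 + 0.8678 + 1.4793 + 0.6349 + 2.4969 + 1.0056 + 20.1969 + 16.0006 + 4.6319 = 61.153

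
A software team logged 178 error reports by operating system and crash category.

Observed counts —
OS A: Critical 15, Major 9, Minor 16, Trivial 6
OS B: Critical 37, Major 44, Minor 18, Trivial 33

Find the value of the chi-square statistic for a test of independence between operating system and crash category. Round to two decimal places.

12.63

Row totals: 46, 132. Column totals: 52, 53, 34, 39. Grand total N = 178.
Expected counts (row total × column total / N):
  OS A, Critical: 46×52/178 = 13.438
  OS A, Major: 46×53/178 = 13.697
  OS A, Minor: 46×34/178 = 8.787
  OS A, Trivial: 46×39/178 = 10.079
  OS B, Critical: 132×52/178 = 38.562
  OS B, Major: 132×53/178 = 39.303
  OS B, Minor: 132×34/178 = 25.213
  OS B, Trivial: 132×39/178 = 28.921
Contributions (O − E)²/E:
  (15 − 13.438)²/13.438 = 0.1816
  (9 − 13.697)²/13.697 = 1.6107
  (16 − 8.787)²/8.787 = 5.9209
  (6 − 10.079)²/10.079 = 1.6508
  (37 − 38.562)²/38.562 = 0.0633
  (44 − 39.303)²/39.303 = 0.5613
  (18 − 25.213)²/25.213 = 2.0635
  (33 − 28.921)²/28.921 = 0.5753
χ² = 0.1816 + 1.6107 + 5.9209 + 1.6508 + 0.0633 + 0.5613 + 2.0635 + 0.5753 = 12.63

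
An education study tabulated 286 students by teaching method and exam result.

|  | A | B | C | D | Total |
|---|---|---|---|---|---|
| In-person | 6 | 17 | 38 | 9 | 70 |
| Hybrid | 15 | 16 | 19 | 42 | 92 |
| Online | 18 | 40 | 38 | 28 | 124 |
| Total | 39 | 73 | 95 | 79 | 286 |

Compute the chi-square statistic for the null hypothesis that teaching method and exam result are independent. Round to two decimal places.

Grand total N = 286.
Expected counts (row total × column total / N):
  In-person, A: 70×39/286 = 9.5455
  In-person, B: 70×73/286 = 17.8671
  In-person, C: 70×95/286 = 23.2517
  In-person, D: 70×79/286 = 19.3357
  Hybrid, A: 92×39/286 = 12.5455
  Hybrid, B: 92×73/286 = 23.4825
  Hybrid, C: 92×95/286 = 30.5594
  Hybrid, D: 92×79/286 = 25.4126
  Online, A: 124×39/286 = 16.9091
  Online, B: 124×73/286 = 31.6503
  Online, C: 124×95/286 = 41.1888
  Online, D: 124×79/286 = 34.2517
Contributions (O − E)²/E:
  (6 − 9.5455)²/9.5455 = 1.3169
  (17 − 17.8671)²/17.8671 = 0.0421
  (38 − 23.2517)²/23.2517 = 9.3547
  (9 − 19.3357)²/19.3357 = 5.5248
  (15 − 12.5455)²/12.5455 = 0.4802
  (16 − 23.4825)²/23.4825 = 2.3842
  (19 − 30.5594)²/30.5594 = 4.3725
  (42 − 25.4126)²/25.4126 = 10.8270
  (18 − 16.9091)²/16.9091 = 0.0704
  (40 − 31.6503)²/31.6503 = 2.2027
  (38 − 41.1888)²/41.1888 = 0.2469
  (28 − 34.2517)²/34.2517 = 1.1411
χ² = 1.3169 + 0.0421 + 9.3547 + 5.5248 + 0.4802 + 2.3842 + 4.3725 + 10.8270 + 0.0704 + 2.2027 + 0.2469 + 1.1411 = 37.96

37.96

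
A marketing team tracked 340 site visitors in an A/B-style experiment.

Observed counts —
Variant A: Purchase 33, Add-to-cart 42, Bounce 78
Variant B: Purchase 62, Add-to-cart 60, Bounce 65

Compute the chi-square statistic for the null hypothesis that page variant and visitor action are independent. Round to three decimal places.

Row totals: 153, 187. Column totals: 95, 102, 143. Grand total N = 340.
Expected counts (row total × column total / N):
  Variant A, Purchase: 153×95/340 = 42.7500
  Variant A, Add-to-cart: 153×102/340 = 45.9000
  Variant A, Bounce: 153×143/340 = 64.3500
  Variant B, Purchase: 187×95/340 = 52.2500
  Variant B, Add-to-cart: 187×102/340 = 56.1000
  Variant B, Bounce: 187×143/340 = 78.6500
Contributions (O − E)²/E:
  (33 − 42.7500)²/42.7500 = 2.2237
  (42 − 45.9000)²/45.9000 = 0.3314
  (78 − 64.3500)²/64.3500 = 2.8955
  (62 − 52.2500)²/52.2500 = 1.8194
  (60 − 56.1000)²/56.1000 = 0.2711
  (65 − 78.6500)²/78.6500 = 2.3690
χ² = 2.2237 + 0.3314 + 2.8955 + 1.8194 + 0.2711 + 2.3690 = 9.910

9.910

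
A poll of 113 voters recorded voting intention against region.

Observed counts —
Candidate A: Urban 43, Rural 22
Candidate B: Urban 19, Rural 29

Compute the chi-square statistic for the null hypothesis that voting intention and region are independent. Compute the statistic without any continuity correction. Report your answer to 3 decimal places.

Row totals: 65, 48. Column totals: 62, 51. Grand total N = 113.
Expected counts (row total × column total / N):
  Candidate A, Urban: 65×62/113 = 35.6637
  Candidate A, Rural: 65×51/113 = 29.3363
  Candidate B, Urban: 48×62/113 = 26.3363
  Candidate B, Rural: 48×51/113 = 21.6637
Contributions (O − E)²/E:
  (43 − 35.6637)²/35.6637 = 1.5091
  (22 − 29.3363)²/29.3363 = 1.8346
  (19 − 26.3363)²/26.3363 = 2.0436
  (29 − 21.6637)²/21.6637 = 2.4844
χ² = 1.5091 + 1.8346 + 2.0436 + 2.4844 = 7.872

7.872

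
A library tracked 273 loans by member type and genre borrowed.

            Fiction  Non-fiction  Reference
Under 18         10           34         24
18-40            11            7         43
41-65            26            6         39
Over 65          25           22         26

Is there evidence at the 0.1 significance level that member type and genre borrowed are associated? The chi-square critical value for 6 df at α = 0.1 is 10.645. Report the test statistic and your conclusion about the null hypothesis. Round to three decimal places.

51.004; reject H₀

Row totals: 68, 61, 71, 73. Column totals: 72, 69, 132. Grand total N = 273.
Expected counts (row total × column total / N):
  Under 18, Fiction: 68×72/273 = 17.93407
  Under 18, Non-fiction: 68×69/273 = 17.18681
  Under 18, Reference: 68×132/273 = 32.87912
  18-40, Fiction: 61×72/273 = 16.08791
  18-40, Non-fiction: 61×69/273 = 15.41758
  18-40, Reference: 61×132/273 = 29.49451
  41-65, Fiction: 71×72/273 = 18.72527
  41-65, Non-fiction: 71×69/273 = 17.94505
  41-65, Reference: 71×132/273 = 34.32967
  Over 65, Fiction: 73×72/273 = 19.25275
  Over 65, Non-fiction: 73×69/273 = 18.45055
  Over 65, Reference: 73×132/273 = 35.29670
Contributions (O − E)²/E:
  (10 − 17.93407)²/17.93407 = 3.5100
  (34 − 17.18681)²/17.18681 = 16.4477
  (24 − 32.87912)²/32.87912 = 2.3978
  (11 − 16.08791)²/16.08791 = 1.6091
  (7 − 15.41758)²/15.41758 = 4.5958
  (43 − 29.49451)²/29.49451 = 6.1841
  (26 − 18.72527)²/18.72527 = 2.8262
  (6 − 17.94505)²/17.94505 = 7.9512
  (39 − 34.32967)²/34.32967 = 0.6354
  (25 − 19.25275)²/19.25275 = 1.7156
  (22 − 18.45055)²/18.45055 = 0.6828
  (26 − 35.29670)²/35.29670 = 2.4486
χ² = 3.5100 + 16.4477 + 2.3978 + 1.6091 + 4.5958 + 6.1841 + 2.8262 + 7.9512 + 0.6354 + 1.7156 + 0.6828 + 2.4486 = 51.004
df = (4−1)(3−1) = 6. Since 51.004 > 10.645, reject the null hypothesis of independence at α = 0.1.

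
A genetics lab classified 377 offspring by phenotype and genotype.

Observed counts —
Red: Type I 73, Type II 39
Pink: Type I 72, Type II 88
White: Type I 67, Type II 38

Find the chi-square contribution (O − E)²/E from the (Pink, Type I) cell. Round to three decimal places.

3.590

Row total (Pink) = 160; column total (Type I) = 212; N = 377.
Expected count E = 160 × 212 / 377 = 89.9735.
Contribution = (O − E)²/E = (72 − 89.9735)² / 89.9735 = 3.590.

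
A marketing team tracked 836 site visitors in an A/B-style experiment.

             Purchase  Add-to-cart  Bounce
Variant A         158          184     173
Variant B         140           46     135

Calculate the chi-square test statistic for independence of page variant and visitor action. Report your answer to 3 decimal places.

46.035

Row totals: 515, 321. Column totals: 298, 230, 308. Grand total N = 836.
Expected counts (row total × column total / N):
  Variant A, Purchase: 515×298/836 = 183.5766
  Variant A, Add-to-cart: 515×230/836 = 141.6866
  Variant A, Bounce: 515×308/836 = 189.7368
  Variant B, Purchase: 321×298/836 = 114.4234
  Variant B, Add-to-cart: 321×230/836 = 88.3134
  Variant B, Bounce: 321×308/836 = 118.2632
Contributions (O − E)²/E:
  (158 − 183.5766)²/183.5766 = 3.5634
  (184 − 141.6866)²/141.6866 = 12.6365
  (173 − 189.7368)²/189.7368 = 1.4764
  (140 − 114.4234)²/114.4234 = 5.7170
  (46 − 88.3134)²/88.3134 = 20.2735
  (135 − 118.2632)²/118.2632 = 2.3686
χ² = 3.5634 + 12.6365 + 1.4764 + 5.7170 + 20.2735 + 2.3686 = 46.035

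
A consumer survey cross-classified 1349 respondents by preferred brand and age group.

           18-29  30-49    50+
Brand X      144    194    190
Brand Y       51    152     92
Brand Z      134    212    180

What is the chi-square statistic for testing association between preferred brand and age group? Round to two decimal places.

Row totals: 528, 295, 526. Column totals: 329, 558, 462. Grand total N = 1349.
Expected counts (row total × column total / N):
  Brand X, 18-29: 528×329/1349 = 128.771
  Brand X, 30-49: 528×558/1349 = 218.402
  Brand X, 50+: 528×462/1349 = 180.827
  Brand Y, 18-29: 295×329/1349 = 71.946
  Brand Y, 30-49: 295×558/1349 = 122.024
  Brand Y, 50+: 295×462/1349 = 101.030
  Brand Z, 18-29: 526×329/1349 = 128.283
  Brand Z, 30-49: 526×558/1349 = 217.574
  Brand Z, 50+: 526×462/1349 = 180.142
Contributions (O − E)²/E:
  (144 − 128.771)²/128.771 = 1.8010
  (194 − 218.402)²/218.402 = 2.7264
  (190 − 180.827)²/180.827 = 0.4653
  (51 − 71.946)²/71.946 = 6.0981
  (152 − 122.024)²/122.024 = 7.3638
  (92 − 101.030)²/101.030 = 0.8071
  (134 − 128.283)²/128.283 = 0.2548
  (212 − 217.574)²/217.574 = 0.1428
  (180 − 180.142)²/180.142 = 0.0001
χ² = 1.8010 + 2.7264 + 0.4653 + 6.0981 + 7.3638 + 0.8071 + 0.2548 + 0.1428 + 0.0001 = 19.66

19.66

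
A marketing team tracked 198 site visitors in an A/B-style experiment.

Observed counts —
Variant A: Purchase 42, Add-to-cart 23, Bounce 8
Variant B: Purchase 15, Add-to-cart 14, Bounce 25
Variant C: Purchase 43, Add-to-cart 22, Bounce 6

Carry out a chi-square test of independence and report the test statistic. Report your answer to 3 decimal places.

34.822

Row totals: 73, 54, 71. Column totals: 100, 59, 39. Grand total N = 198.
Expected counts (row total × column total / N):
  Variant A, Purchase: 73×100/198 = 36.8687
  Variant A, Add-to-cart: 73×59/198 = 21.7525
  Variant A, Bounce: 73×39/198 = 14.3788
  Variant B, Purchase: 54×100/198 = 27.2727
  Variant B, Add-to-cart: 54×59/198 = 16.0909
  Variant B, Bounce: 54×39/198 = 10.6364
  Variant C, Purchase: 71×100/198 = 35.8586
  Variant C, Add-to-cart: 71×59/198 = 21.1566
  Variant C, Bounce: 71×39/198 = 13.9848
Contributions (O − E)²/E:
  (42 − 36.8687)²/36.8687 = 0.7142
  (23 − 21.7525)²/21.7525 = 0.0715
  (8 − 14.3788)²/14.3788 = 2.8298
  (15 − 27.2727)²/27.2727 = 5.5227
  (14 − 16.0909)²/16.0909 = 0.2717
  (25 − 10.6364)²/10.6364 = 19.3969
  (43 − 35.8586)²/35.8586 = 1.4222
  (22 − 21.1566)²/21.1566 = 0.0336
  (6 − 13.9848)²/13.9848 = 4.5590
χ² = 0.7142 + 0.0715 + 2.8298 + 5.5227 + 0.2717 + 19.3969 + 1.4222 + 0.0336 + 4.5590 = 34.822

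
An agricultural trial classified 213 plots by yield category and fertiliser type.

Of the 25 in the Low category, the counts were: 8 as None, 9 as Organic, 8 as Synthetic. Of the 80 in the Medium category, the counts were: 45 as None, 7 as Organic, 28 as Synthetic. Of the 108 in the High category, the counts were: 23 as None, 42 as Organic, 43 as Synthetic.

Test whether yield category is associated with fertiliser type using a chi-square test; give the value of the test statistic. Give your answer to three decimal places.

Row totals: 25, 80, 108. Column totals: 76, 58, 79. Grand total N = 213.
Expected counts (row total × column total / N):
  Low, None: 25×76/213 = 8.9202
  Low, Organic: 25×58/213 = 6.8075
  Low, Synthetic: 25×79/213 = 9.2723
  Medium, None: 80×76/213 = 28.5446
  Medium, Organic: 80×58/213 = 21.7840
  Medium, Synthetic: 80×79/213 = 29.6714
  High, None: 108×76/213 = 38.5352
  High, Organic: 108×58/213 = 29.4085
  High, Synthetic: 108×79/213 = 40.0563
Contributions (O − E)²/E:
  (8 − 8.9202)²/8.9202 = 0.0949
  (9 − 6.8075)²/6.8075 = 0.7061
  (8 − 9.2723)²/9.2723 = 0.1746
  (45 − 28.5446)²/28.5446 = 9.4862
  (7 − 21.7840)²/21.7840 = 10.0334
  (28 − 29.6714)²/29.6714 = 0.0942
  (23 − 38.5352)²/38.5352 = 6.2629
  (42 − 29.4085)²/29.4085 = 5.3912
  (43 − 40.0563)²/40.0563 = 0.2163
χ² = 0.0949 + 0.7061 + 0.1746 + 9.4862 + 10.0334 + 0.0942 + 6.2629 + 5.3912 + 0.2163 = 32.460

32.460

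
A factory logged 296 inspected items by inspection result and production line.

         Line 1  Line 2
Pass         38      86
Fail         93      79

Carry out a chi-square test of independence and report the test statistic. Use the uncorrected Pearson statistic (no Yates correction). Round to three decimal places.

16.026

Row totals: 124, 172. Column totals: 131, 165. Grand total N = 296.
Expected counts (row total × column total / N):
  Pass, Line 1: 124×131/296 = 54.8784
  Pass, Line 2: 124×165/296 = 69.1216
  Fail, Line 1: 172×131/296 = 76.1216
  Fail, Line 2: 172×165/296 = 95.8784
Contributions (O − E)²/E:
  (38 − 54.8784)²/54.8784 = 5.1911
  (86 − 69.1216)²/69.1216 = 4.1214
  (93 − 76.1216)²/76.1216 = 3.7424
  (79 − 95.8784)²/95.8784 = 2.9713
χ² = 5.1911 + 4.1214 + 3.7424 + 2.9713 = 16.026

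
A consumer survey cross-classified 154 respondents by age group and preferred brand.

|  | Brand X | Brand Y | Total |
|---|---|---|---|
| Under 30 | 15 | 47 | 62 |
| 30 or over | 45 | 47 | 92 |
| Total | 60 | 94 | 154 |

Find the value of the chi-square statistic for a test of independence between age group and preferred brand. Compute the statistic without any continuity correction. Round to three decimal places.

9.517

Grand total N = 154.
Expected counts (row total × column total / N):
  Under 30, Brand X: 62×60/154 = 24.1558
  Under 30, Brand Y: 62×94/154 = 37.8442
  30 or over, Brand X: 92×60/154 = 35.8442
  30 or over, Brand Y: 92×94/154 = 56.1558
Contributions (O − E)²/E:
  (15 − 24.1558)²/24.1558 = 3.4703
  (47 − 37.8442)²/37.8442 = 2.2151
  (45 − 35.8442)²/35.8442 = 2.3387
  (47 − 56.1558)²/56.1558 = 1.4928
χ² = 3.4703 + 2.2151 + 2.3387 + 1.4928 = 9.517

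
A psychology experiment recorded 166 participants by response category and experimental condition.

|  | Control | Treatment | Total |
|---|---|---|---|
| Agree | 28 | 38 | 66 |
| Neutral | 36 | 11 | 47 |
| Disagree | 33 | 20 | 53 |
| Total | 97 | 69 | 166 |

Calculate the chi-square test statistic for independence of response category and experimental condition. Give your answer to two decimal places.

Grand total N = 166.
Expected counts (row total × column total / N):
  Agree, Control: 66×97/166 = 38.566
  Agree, Treatment: 66×69/166 = 27.434
  Neutral, Control: 47×97/166 = 27.464
  Neutral, Treatment: 47×69/166 = 19.536
  Disagree, Control: 53×97/166 = 30.970
  Disagree, Treatment: 53×69/166 = 22.030
Contributions (O − E)²/E:
  (28 − 38.566)²/38.566 = 2.8948
  (38 − 27.434)²/27.434 = 4.0694
  (36 − 27.464)²/27.464 = 2.6530
  (11 − 19.536)²/19.536 = 3.7297
  (33 − 30.970)²/30.970 = 0.1331
  (20 − 22.030)²/22.030 = 0.1871
χ² = 2.8948 + 4.0694 + 2.6530 + 3.7297 + 0.1331 + 0.1871 = 13.67

13.67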